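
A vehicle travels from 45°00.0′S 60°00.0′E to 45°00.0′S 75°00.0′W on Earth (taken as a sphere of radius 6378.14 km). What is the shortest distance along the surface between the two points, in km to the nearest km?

9081 km

Let φ₁ = -0.7854 rad, φ₂ = -0.7854 rad, and Δλ = -2.3562 rad.
cos c = sin φ₁ sin φ₂ + cos φ₁ cos φ₂ cos Δλ = (-0.7071)(-0.7071) + (0.7071)(0.7071)(-0.7071) = 0.14645,
so c = arccos(0.14645) = 1.42382 rad.
Distance = R·c = 6378.14 × 1.4238 ≈ 9081 km.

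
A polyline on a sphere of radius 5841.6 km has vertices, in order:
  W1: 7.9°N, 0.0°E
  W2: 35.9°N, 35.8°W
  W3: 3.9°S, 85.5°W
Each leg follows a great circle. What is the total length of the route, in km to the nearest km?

10617 km

Leg W1→W2: central angle 0.7505 rad, distance 4384.1 km.
Leg W2→W3: central angle 1.0669 rad, distance 6232.5 km.
Total: 4384.1 + 6232.5 ≈ 10617 km.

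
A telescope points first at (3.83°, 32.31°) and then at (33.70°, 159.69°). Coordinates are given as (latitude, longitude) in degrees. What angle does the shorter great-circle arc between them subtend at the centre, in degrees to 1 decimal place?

With latitudes φ₁ = 3.830°, φ₂ = 33.700° and longitude difference Δλ = 127.380°:
Haversine: a = sin²(Δφ/2) + cos φ₁ cos φ₂ sin²(Δλ/2) = 0.0664 + (0.9978)(0.8320)(0.8035) = 0.73344.
Central angle c = 2·arcsin(√a) = 2.05657 rad.
So the angular separation is 117.8°.

117.8°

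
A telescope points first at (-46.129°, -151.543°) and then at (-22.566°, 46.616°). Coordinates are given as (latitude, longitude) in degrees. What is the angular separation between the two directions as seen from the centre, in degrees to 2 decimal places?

109.36°

Let φ₁ = -0.8051 rad, φ₂ = -0.3939 rad, and Δλ = -2.8247 rad.
cos c = sin φ₁ sin φ₂ + cos φ₁ cos φ₂ cos Δλ = (-0.7209)(-0.3837) + (0.6930)(0.9234)(-0.9502) = -0.33146,
so c = arccos(-0.33146) = 1.90865 rad.
So the angular separation is 109.36°.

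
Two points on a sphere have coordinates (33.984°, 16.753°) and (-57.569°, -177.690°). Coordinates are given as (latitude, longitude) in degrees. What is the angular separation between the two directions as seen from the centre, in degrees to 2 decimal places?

154.48°

In radians: φ₁ = 0.5931, φ₂ = -1.0048, Δλ = 165.557° = 2.8895 rad.
Haversine: a = sin²(Δφ/2) + cos φ₁ cos φ₂ sin²(Δλ/2) = 0.5136 + (0.8292)(0.5363)(0.9842) = 0.95121.
Central angle c = 2·arcsin(√a) = 2.69614 rad.
So the angular separation is 154.48°.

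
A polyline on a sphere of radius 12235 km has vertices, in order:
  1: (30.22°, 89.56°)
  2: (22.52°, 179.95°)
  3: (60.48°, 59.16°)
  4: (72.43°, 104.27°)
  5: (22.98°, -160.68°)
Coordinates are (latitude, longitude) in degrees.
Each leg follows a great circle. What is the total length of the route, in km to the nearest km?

Leg 1→2: central angle 1.3823 rad, distance 16912.9 km.
Leg 2→3: central angle 1.4703 rad, distance 17989.5 km.
Leg 3→4: central angle 0.3638 rad, distance 4450.7 km.
Leg 4→5: central angle 1.2156 rad, distance 14873.4 km.
Total: 16912.9 + 17989.5 + 4450.7 + 14873.4 ≈ 54227 km.

54227 km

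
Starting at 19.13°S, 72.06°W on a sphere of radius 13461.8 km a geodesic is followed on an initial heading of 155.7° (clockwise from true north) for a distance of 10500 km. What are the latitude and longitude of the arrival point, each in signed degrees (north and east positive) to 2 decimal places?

-56.99°, -39.97°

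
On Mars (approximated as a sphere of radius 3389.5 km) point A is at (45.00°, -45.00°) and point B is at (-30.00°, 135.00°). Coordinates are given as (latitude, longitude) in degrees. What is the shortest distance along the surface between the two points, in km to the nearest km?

9761 km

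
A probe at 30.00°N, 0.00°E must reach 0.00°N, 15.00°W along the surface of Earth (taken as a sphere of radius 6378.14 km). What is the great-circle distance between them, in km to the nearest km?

With latitudes φ₁ = 30.000°, φ₂ = 0.000° and longitude difference Δλ = -15.000°:
Haversine: a = sin²(Δφ/2) + cos φ₁ cos φ₂ sin²(Δλ/2) = 0.0670 + (0.8660)(1.0000)(0.0170) = 0.08174.
Central angle c = 2·arcsin(√a) = 0.57990 rad.
Distance = R·c = 6378.14 × 0.5799 ≈ 3699 km.

3699 km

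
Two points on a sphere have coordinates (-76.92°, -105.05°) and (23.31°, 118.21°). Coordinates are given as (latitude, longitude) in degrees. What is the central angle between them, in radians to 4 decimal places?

2.1374 rad

With latitudes φ₁ = -76.920°, φ₂ = 23.310° and longitude difference Δλ = -136.740°:
Haversine: a = sin²(Δφ/2) + cos φ₁ cos φ₂ sin²(Δλ/2) = 0.5888 + (0.2263)(0.9184)(0.8641) = 0.76840.
Central angle c = 2·arcsin(√a) = 2.13743 rad.
So the angular separation is 2.1374 rad.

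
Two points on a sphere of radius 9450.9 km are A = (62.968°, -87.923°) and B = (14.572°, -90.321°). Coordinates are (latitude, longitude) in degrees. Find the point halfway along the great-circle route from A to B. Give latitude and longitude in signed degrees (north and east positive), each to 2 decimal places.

Central angle δ = 0.8452 rad. Interpolating on the sphere with fraction f = 0.5:
P = [sin((1−f)δ)·A + sin(fδ)·B] / sin δ = 0.5482·A + 0.5482·B in Cartesian coordinates,
giving P = (0.0061, -0.7796, 0.6263), i.e. latitude 38.78°, longitude -89.55°.

38.78°, -89.55°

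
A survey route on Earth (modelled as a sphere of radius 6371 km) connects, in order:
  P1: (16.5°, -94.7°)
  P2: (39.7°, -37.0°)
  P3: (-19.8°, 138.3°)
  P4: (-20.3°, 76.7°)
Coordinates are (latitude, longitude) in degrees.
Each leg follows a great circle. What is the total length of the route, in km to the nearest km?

30251 km

Leg P1→P2: central angle 0.9574 rad, distance 6099.8 km.
Leg P2→P3: central angle 2.7872 rad, distance 17757.2 km.
Leg P3→P4: central angle 1.0036 rad, distance 6394.2 km.
Total: 6099.8 + 17757.2 + 6394.2 ≈ 30251 km.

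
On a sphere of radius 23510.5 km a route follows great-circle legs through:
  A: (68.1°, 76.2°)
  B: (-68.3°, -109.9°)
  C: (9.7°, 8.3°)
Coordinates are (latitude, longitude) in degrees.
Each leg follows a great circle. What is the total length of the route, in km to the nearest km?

Leg A→B: central angle 3.1019 rad, distance 72927.6 km.
Leg B→C: central angle 1.9058 rad, distance 44806.4 km.
Total: 72927.6 + 44806.4 ≈ 117734 km.

117734 km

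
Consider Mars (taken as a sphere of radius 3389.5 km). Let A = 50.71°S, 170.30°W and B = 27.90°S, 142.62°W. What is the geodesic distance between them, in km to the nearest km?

1830 km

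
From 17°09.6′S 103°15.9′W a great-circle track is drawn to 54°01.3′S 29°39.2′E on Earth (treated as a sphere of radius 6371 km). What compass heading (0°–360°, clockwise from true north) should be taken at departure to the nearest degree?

Δλ = 132.918° = 2.3199 rad.
y = sin Δλ · cos φ₂ = (0.7323)(0.5875) = 0.4302
x = cos φ₁ sin φ₂ − sin φ₁ cos φ₂ cos Δλ = (0.9555)(-0.8092) − (-0.2950)(0.5875)(-0.6810) = -0.8912
θ = atan2(y, x) = 154.23°, so the bearing is 154°.

154°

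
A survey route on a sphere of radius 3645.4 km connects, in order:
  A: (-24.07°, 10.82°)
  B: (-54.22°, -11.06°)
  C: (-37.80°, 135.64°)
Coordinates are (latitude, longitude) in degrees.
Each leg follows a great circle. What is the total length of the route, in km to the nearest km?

7502 km

Leg A→B: central angle 0.5984 rad, distance 2181.3 km.
Leg B→C: central angle 1.4595 rad, distance 5320.3 km.
Total: 2181.3 + 5320.3 ≈ 7502 km.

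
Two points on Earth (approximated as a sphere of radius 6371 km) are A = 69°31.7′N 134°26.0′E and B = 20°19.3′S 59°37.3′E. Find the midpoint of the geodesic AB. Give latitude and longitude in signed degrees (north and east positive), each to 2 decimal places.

The central angle between A and B is δ = 1.8126 rad.
With f = 0.5, the slerp weights are sin((1−f)δ)/sin δ = 0.8108 and sin(fδ)/sin δ = 0.8108.
Weighted sum of the unit vectors: (0.8108)·(-0.2448,0.2497,0.9368) + (0.8108)·(0.4742,0.8090,-0.3473) = (0.1860, 0.8584, 0.4780).
Converting back: φ = atan2(z, √(x²+y²)) = 28.56°, λ = atan2(y, x) = 77.78°.

28.56°, 77.78°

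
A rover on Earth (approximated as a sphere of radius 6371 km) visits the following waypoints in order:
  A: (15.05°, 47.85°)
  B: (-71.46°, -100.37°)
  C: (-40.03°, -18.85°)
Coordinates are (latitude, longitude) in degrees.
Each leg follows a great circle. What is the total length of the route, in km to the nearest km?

18932 km

Leg A→B: central angle 2.1027 rad, distance 13396.6 km.
Leg B→C: central angle 0.8688 rad, distance 5535.4 km.
Total: 13396.6 + 5535.4 ≈ 18932 km.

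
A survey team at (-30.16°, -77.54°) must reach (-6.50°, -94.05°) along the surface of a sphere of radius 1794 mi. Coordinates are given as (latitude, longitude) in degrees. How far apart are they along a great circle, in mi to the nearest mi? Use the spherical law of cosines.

886 mi

In radians: φ₁ = -0.5264, φ₂ = -0.1134, Δλ = -16.510° = -0.2882 rad.
cos c = sin φ₁ sin φ₂ + cos φ₁ cos φ₂ cos Δλ = (-0.5024)(-0.1132) + (0.8646)(0.9936)(0.9588) = 0.88052,
so c = arccos(0.88052) = 0.49383 rad.
Distance = R·c = 1794 × 0.4938 ≈ 886 mi.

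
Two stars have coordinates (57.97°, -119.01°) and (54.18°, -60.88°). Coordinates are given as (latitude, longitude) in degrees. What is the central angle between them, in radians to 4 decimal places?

0.5523 rad

With latitudes φ₁ = 57.970°, φ₂ = 54.180° and longitude difference Δλ = 58.130°:
cos c = sin φ₁ sin φ₂ + cos φ₁ cos φ₂ cos Δλ = (0.8478)(0.8109) + (0.5304)(0.5852)(0.5280) = 0.85131,
so c = arccos(0.85131) = 0.55233 rad.
So the angular separation is 0.5523 rad.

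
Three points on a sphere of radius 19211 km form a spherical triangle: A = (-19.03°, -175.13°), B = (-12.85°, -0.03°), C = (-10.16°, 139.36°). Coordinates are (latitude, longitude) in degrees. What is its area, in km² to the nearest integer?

830393466 km²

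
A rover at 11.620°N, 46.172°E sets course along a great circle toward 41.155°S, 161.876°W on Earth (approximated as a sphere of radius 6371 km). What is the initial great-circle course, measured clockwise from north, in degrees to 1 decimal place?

145.3°

Δλ = 151.952° = 2.6521 rad.
y = sin Δλ · cos φ₂ = (0.4702)(0.7529) = 0.3540
x = cos φ₁ sin φ₂ − sin φ₁ cos φ₂ cos Δλ = (0.9795)(-0.6581) − (0.2014)(0.7529)(-0.8826) = -0.5108
θ = atan2(y, x) = 145.27°, so the bearing is 145.3°.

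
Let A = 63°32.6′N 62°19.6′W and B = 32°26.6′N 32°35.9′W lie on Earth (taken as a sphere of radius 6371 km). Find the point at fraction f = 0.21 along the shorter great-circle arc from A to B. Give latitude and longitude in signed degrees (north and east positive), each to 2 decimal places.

Central angle δ = 0.6321 rad. Interpolating on the sphere with fraction f = 0.21:
P = [sin((1−f)δ)·A + sin(fδ)·B] / sin δ = 0.8105·A + 0.2240·B in Cartesian coordinates,
giving P = (0.3270, -0.4216, 0.8458), i.e. latitude 57.75°, longitude -52.21°.

57.75°, -52.21°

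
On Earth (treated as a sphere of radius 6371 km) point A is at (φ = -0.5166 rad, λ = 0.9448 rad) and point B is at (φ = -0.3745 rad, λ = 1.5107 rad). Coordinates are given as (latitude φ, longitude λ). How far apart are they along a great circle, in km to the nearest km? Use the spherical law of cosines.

In radians: φ₁ = -0.5166, φ₂ = -0.3745, Δλ = 32.424° = 0.5659 rad.
cos c = sin φ₁ sin φ₂ + cos φ₁ cos φ₂ cos Δλ = (-0.4939)(-0.3658) + (0.8695)(0.9307)(0.8441) = 0.86377,
so c = arccos(0.86377) = 0.52810 rad.
Distance = R·c = 6371 × 0.5281 ≈ 3365 km.

3365 km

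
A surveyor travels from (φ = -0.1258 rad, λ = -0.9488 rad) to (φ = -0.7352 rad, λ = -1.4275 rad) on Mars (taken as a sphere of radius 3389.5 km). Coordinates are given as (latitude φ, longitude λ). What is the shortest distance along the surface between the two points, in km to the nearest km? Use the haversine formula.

2514 km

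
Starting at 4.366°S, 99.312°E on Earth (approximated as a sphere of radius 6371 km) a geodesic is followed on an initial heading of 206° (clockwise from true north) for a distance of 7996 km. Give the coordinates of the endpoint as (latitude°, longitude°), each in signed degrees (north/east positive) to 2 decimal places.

-61.11°, 39.72°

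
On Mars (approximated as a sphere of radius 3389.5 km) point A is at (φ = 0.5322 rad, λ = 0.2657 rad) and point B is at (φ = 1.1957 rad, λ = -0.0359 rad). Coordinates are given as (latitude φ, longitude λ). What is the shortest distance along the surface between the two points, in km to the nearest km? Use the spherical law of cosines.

2326 km

In radians: φ₁ = 0.5322, φ₂ = 1.1957, Δλ = -17.280° = -0.3016 rad.
cos c = sin φ₁ sin φ₂ + cos φ₁ cos φ₂ cos Δλ = (0.5074)(0.9305) + (0.8617)(0.3664)(0.9549) = 0.77359,
so c = arccos(0.77359) = 0.68631 rad.
Distance = R·c = 3389.5 × 0.6863 ≈ 2326 km.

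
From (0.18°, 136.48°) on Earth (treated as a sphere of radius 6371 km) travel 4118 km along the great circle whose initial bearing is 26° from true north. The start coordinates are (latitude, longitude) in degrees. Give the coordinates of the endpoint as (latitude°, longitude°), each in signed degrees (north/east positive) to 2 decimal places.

32.95°, 154.82°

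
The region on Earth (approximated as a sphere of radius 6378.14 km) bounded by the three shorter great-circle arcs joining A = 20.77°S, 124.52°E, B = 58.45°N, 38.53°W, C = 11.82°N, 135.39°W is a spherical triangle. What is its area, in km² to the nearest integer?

113412724 km²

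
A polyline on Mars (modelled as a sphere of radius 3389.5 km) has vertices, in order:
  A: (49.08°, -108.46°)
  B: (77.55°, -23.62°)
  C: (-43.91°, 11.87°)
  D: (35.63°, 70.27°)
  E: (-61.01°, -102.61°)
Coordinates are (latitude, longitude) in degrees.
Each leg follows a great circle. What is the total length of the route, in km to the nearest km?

24525 km

Leg A→B: central angle 0.7219 rad, distance 2446.9 km.
Leg B→C: central angle 2.1541 rad, distance 7301.2 km.
Leg C→D: central angle 1.6681 rad, distance 5654.2 km.
Leg D→E: central angle 2.6916 rad, distance 9123.2 km.
Total: 2446.9 + 7301.2 + 5654.2 + 9123.2 ≈ 24525 km.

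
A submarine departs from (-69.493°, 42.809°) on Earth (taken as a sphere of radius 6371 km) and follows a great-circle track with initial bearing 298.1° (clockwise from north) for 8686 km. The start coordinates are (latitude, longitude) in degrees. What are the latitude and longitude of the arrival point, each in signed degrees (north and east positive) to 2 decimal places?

-1.80°, -16.92°

Angular distance δ = d/R = 8686/6371 = 1.36337 rad; initial bearing θ = 5.2028 rad.
sin φ₂ = sin φ₁ cos δ + cos φ₁ sin δ cos θ = (-0.9366)(0.2059) + (0.3503)(0.9786)(0.4710) = -0.0314, so φ₂ = -1.80°.
Δλ = atan2(sin θ sin δ cos φ₁, cos δ − sin φ₁ sin φ₂) = atan2(-0.3024, 0.1765) = -59.728°.
λ₂ = 42.809° − 59.728° = -16.92°.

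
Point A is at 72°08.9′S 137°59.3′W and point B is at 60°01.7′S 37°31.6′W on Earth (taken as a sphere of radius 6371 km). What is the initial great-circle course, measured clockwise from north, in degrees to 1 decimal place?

125.6°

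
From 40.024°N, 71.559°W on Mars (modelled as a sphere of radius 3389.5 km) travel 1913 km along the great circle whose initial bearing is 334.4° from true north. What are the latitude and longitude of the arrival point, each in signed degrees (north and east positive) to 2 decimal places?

65.89°, -106.02°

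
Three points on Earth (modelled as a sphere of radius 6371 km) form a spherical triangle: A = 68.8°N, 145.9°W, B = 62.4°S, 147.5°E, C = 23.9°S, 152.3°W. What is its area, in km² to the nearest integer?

36950784 km²

Side lengths (central angles): a = 0.9648, b = 1.6200, c = 2.4336 rad; semiperimeter s = 2.5092.
By l'Huilier's theorem, tan(E/4) = √[tan(s/2) tan((s−a)/2) tan((s−b)/2) tan((s−c)/2)], giving spherical excess E = 0.9104 rad.
Area = E·R² = 0.9104 × (6371)² ≈ 36950784 km².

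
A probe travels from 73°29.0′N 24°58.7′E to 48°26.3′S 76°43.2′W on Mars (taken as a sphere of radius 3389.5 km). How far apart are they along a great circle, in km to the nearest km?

In radians: φ₁ = 1.2825, φ₂ = -0.8454, Δλ = -101.698° = -1.7750 rad.
cos c = sin φ₁ sin φ₂ + cos φ₁ cos φ₂ cos Δλ = (0.9587)(-0.7482) + (0.2843)(0.6634)(-0.2028) = -0.75561,
so c = arccos(-0.75561) = 2.42738 rad.
Distance = R·c = 3389.5 × 2.4274 ≈ 8228 km.

8228 km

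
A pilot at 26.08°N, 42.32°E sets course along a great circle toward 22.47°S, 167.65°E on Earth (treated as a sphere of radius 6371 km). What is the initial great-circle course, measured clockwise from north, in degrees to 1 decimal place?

98.2°

With φ₁ = 0.4552, φ₂ = -0.3922, Δλ = 2.1874 rad, the forward-azimuth formula gives
θ = atan2( sin Δλ cos φ₂ , cos φ₁ sin φ₂ − sin φ₁ cos φ₂ cos Δλ ) = atan2(0.7539, -0.1084) = 98.18°.
So the initial bearing is 98.2°.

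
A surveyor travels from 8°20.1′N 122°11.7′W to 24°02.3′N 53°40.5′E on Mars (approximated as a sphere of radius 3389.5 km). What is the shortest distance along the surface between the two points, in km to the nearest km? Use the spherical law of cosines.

8718 km

Let φ₁ = 0.1455 rad, φ₂ = 0.4195 rad, and Δλ = 3.0695 rad.
cos c = sin φ₁ sin φ₂ + cos φ₁ cos φ₂ cos Δλ = (0.1450)(0.4073) + (0.9894)(0.9133)(-0.9974) = -0.84223,
so c = arccos(-0.84223) = 2.57220 rad.
Distance = R·c = 3389.5 × 2.5722 ≈ 8718 km.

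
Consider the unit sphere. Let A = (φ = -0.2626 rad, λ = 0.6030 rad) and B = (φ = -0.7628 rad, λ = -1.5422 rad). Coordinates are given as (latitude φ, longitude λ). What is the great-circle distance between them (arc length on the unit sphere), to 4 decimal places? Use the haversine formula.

With latitudes φ₁ = -15.046°, φ₂ = -43.705° and longitude difference Δλ = -122.911°:
Haversine: a = sin²(Δφ/2) + cos φ₁ cos φ₂ sin²(Δλ/2) = 0.0613 + (0.9657)(0.7229)(0.7717) = 0.59997.
Central angle c = 2·arcsin(√a) = 1.77210 rad.
On the unit sphere the arc length equals the central angle: 1.7721.

1.7721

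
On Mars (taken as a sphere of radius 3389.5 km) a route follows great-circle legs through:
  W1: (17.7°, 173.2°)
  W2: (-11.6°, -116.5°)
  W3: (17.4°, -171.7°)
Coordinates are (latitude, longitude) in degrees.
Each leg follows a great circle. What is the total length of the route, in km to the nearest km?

8109 km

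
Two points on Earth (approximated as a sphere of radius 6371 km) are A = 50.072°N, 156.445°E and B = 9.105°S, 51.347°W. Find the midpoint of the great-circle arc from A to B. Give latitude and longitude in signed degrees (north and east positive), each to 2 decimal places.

49.74°, -86.84°

Central angle δ = 2.3213 rad. Interpolating on the sphere with fraction f = 0.5:
P = [sin((1−f)δ)·A + sin(fδ)·B] / sin δ = 1.2539·A + 1.2539·B in Cartesian coordinates,
giving P = (0.0356, -0.6453, 0.7631), i.e. latitude 49.74°, longitude -86.84°.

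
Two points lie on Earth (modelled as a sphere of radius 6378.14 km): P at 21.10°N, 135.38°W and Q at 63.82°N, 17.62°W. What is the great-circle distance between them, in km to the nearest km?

With latitudes φ₁ = 21.100°, φ₂ = 63.820° and longitude difference Δλ = 117.760°:
cos c = sin φ₁ sin φ₂ + cos φ₁ cos φ₂ cos Δλ = (0.3600)(0.8974) + (0.9330)(0.4412)(-0.4658) = 0.13135,
so c = arccos(0.13135) = 1.43907 rad.
Distance = R·c = 6378.14 × 1.4391 ≈ 9179 km.

9179 km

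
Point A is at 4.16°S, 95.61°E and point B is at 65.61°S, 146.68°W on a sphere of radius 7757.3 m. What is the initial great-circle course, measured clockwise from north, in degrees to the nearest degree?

158°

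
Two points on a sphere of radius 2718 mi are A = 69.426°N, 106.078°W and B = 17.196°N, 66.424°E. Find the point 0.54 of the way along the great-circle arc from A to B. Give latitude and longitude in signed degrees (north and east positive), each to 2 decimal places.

60.00°, 62.84°

The central angle between A and B is δ = 1.6269 rad.
With f = 0.54, the slerp weights are sin((1−f)δ)/sin δ = 0.6815 and sin(fδ)/sin δ = 0.7710.
Weighted sum of the unit vectors: (0.6815)·(-0.0973,-0.3377,0.9362) + (0.7710)·(0.3821,0.8756,0.2956) = (0.2283, 0.4449, 0.8660).
Converting back: φ = atan2(z, √(x²+y²)) = 60.00°, λ = atan2(y, x) = 62.84°.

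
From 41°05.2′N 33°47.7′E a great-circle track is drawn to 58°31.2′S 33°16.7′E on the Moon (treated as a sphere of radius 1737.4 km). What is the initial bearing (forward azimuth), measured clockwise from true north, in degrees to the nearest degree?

180°

Δλ = -0.517° = -0.0090 rad.
y = sin Δλ · cos φ₂ = (-0.0090)(0.5222) = -0.0047
x = cos φ₁ sin φ₂ − sin φ₁ cos φ₂ cos Δλ = (0.7537)(-0.8528) − (0.6572)(0.5222)(1.0000) = -0.9860
θ = atan2(y, x) = -179.73°; adding 360° gives 180°.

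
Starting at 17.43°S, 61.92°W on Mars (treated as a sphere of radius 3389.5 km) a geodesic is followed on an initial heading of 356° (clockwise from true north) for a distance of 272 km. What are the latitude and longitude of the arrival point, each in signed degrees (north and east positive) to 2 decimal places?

-12.84°, -62.25°

Angular distance δ = d/R = 272/3389.5 = 0.08025 rad; initial bearing θ = 6.2134 rad.
sin φ₂ = sin φ₁ cos δ + cos φ₁ sin δ cos θ = (-0.2995)(0.9968) + (0.9541)(0.0802)(0.9976) = -0.2223, so φ₂ = -12.84°.
Δλ = atan2(sin θ sin δ cos φ₁, cos δ − sin φ₁ sin φ₂) = atan2(-0.0053, 0.9302) = -0.329°.
λ₂ = -61.920° − 0.329° = -62.25°.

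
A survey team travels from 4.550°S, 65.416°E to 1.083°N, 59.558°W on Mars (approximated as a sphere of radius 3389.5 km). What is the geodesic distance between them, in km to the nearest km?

7392 km

With latitudes φ₁ = -4.550°, φ₂ = 1.083° and longitude difference Δλ = -124.974°:
cos c = sin φ₁ sin φ₂ + cos φ₁ cos φ₂ cos Δλ = (-0.0793)(0.0189) + (0.9968)(0.9998)(-0.5732) = -0.57280,
so c = arccos(-0.57280) = 2.18071 rad.
Distance = R·c = 3389.5 × 2.1807 ≈ 7392 km.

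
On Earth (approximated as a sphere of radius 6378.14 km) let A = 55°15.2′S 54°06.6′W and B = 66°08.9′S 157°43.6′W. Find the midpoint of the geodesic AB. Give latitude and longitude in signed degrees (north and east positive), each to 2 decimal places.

-70.46°, -93.73°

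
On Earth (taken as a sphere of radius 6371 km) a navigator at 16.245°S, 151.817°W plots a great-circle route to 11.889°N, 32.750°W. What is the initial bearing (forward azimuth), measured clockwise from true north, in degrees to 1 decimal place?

85.7°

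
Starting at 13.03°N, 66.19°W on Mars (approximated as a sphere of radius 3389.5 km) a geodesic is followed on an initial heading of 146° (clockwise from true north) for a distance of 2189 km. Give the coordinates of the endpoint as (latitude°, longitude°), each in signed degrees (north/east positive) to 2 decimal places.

-17.82°, -45.49°

Angular distance δ = d/R = 2189/3389.5 = 0.64582 rad; initial bearing θ = 2.5482 rad.
sin φ₂ = sin φ₁ cos δ + cos φ₁ sin δ cos θ = (0.2255)(0.7986) + (0.9743)(0.6019)(-0.8290) = -0.3061, so φ₂ = -17.82°.
Δλ = atan2(sin θ sin δ cos φ₁, cos δ − sin φ₁ sin φ₂) = atan2(0.3279, 0.8676) = 20.702°.
λ₂ = -66.190° + 20.702° = -45.49°.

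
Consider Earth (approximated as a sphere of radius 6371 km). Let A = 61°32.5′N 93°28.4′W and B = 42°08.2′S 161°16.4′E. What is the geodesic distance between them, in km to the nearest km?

14796 km

With latitudes φ₁ = 61.542°, φ₂ = -42.137° and longitude difference Δλ = -105.253°:
Haversine: a = sin²(Δφ/2) + cos φ₁ cos φ₂ sin²(Δλ/2) = 0.6182 + (0.4765)(0.7415)(0.6315) = 0.84140.
Central angle c = 2·arcsin(√a) = 2.32238 rad.
Distance = R·c = 6371 × 2.3224 ≈ 14796 km.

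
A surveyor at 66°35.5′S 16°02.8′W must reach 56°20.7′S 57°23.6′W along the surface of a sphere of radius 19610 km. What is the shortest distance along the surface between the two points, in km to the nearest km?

With latitudes φ₁ = -66.592°, φ₂ = -56.345° and longitude difference Δλ = -41.347°:
cos c = sin φ₁ sin φ₂ + cos φ₁ cos φ₂ cos Δλ = (-0.9177)(-0.8324) + (0.3973)(0.5542)(0.7507) = 0.92917,
so c = arccos(0.92917) = 0.37864 rad.
Distance = R·c = 19610 × 0.3786 ≈ 7425 km.

7425 km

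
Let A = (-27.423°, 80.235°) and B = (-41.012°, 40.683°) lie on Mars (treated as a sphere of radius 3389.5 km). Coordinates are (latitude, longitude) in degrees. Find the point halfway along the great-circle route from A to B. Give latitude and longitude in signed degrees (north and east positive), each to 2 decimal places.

The central angle between A and B is δ = 0.6117 rad.
With f = 0.5, the slerp weights are sin((1−f)δ)/sin δ = 0.5243 and sin(fδ)/sin δ = 0.5243.
Weighted sum of the unit vectors: (0.5243)·(0.1505,0.8748,-0.4606) + (0.5243)·(0.5722,0.4919,-0.6562) = (0.3790, 0.7166, -0.5856).
Converting back: φ = atan2(z, √(x²+y²)) = -35.84°, λ = atan2(y, x) = 62.13°.

-35.84°, 62.13°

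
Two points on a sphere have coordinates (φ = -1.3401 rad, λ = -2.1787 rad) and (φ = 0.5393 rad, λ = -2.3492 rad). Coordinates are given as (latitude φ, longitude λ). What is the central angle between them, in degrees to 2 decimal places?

107.85°

In radians: φ₁ = -1.3401, φ₂ = 0.5393, Δλ = -9.769° = -0.1705 rad.
cos c = sin φ₁ sin φ₂ + cos φ₁ cos φ₂ cos Δλ = (-0.9735)(0.5135) + (0.2287)(0.8581)(0.9855) = -0.30657,
so c = arccos(-0.30657) = 1.88239 rad.
So the angular separation is 107.85°.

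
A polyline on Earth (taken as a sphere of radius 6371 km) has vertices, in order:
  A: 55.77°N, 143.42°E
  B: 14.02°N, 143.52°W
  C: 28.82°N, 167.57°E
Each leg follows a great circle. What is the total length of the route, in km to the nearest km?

12949 km

Leg A→B: central angle 1.2033 rad, distance 7666.0 km.
Leg B→C: central angle 0.8292 rad, distance 5282.8 km.
Total: 7666.0 + 5282.8 ≈ 12949 km.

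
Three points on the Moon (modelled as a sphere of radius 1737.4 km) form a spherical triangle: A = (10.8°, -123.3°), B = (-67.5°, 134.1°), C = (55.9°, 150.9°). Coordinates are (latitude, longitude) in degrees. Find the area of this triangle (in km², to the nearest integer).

6800145 km²

Side lengths (central angles): a = 2.1647, b = 1.3740, c = 1.8288 rad; semiperimeter s = 2.6838.
By l'Huilier's theorem, tan(E/4) = √[tan(s/2) tan((s−a)/2) tan((s−b)/2) tan((s−c)/2)], giving spherical excess E = 2.2528 rad.
Area = E·R² = 2.2528 × (1737.4)² ≈ 6800145 km².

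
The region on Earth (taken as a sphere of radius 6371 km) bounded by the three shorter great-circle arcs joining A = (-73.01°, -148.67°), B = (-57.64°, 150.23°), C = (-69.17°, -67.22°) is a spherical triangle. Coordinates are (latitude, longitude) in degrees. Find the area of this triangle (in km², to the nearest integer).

2461889 km²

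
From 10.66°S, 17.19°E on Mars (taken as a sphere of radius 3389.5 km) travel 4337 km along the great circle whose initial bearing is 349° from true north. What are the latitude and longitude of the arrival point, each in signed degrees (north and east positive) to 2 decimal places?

60.57°, -4.65°

Angular distance δ = d/R = 4337/3389.5 = 1.27954 rad; initial bearing θ = 6.0912 rad.
sin φ₂ = sin φ₁ cos δ + cos φ₁ sin δ cos θ = (-0.1850)(0.2872) + (0.9827)(0.9579)(0.9816) = 0.8709, so φ₂ = 60.57°.
Δλ = atan2(sin θ sin δ cos φ₁, cos δ − sin φ₁ sin φ₂) = atan2(-0.1796, 0.4483) = -21.836°.
λ₂ = 17.190° − 21.836° = -4.65°.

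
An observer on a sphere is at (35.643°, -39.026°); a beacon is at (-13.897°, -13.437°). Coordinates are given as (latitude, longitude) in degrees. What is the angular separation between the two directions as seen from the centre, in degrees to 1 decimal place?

With latitudes φ₁ = 35.643°, φ₂ = -13.897° and longitude difference Δλ = 25.589°:
cos c = sin φ₁ sin φ₂ + cos φ₁ cos φ₂ cos Δλ = (0.5827)(-0.2402) + (0.8127)(0.9707)(0.9019) = 0.57154,
so c = arccos(0.57154) = 0.96241 rad.
So the angular separation is 55.1°.

55.1°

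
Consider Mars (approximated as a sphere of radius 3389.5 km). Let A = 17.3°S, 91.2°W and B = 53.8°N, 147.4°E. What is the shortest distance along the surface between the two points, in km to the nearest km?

7233 km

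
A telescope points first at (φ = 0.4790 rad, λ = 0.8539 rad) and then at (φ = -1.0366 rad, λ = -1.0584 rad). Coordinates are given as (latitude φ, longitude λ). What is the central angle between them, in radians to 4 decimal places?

2.1508 rad

Let φ₁ = 0.4790 rad, φ₂ = -1.0366 rad, and Δλ = -1.9123 rad.
cos c = sin φ₁ sin φ₂ + cos φ₁ cos φ₂ cos Δλ = (0.4609)(-0.8607) + (0.8875)(0.5091)(-0.3349) = -0.54801,
so c = arccos(-0.54801) = 2.15077 rad.
So the angular separation is 2.1508 rad.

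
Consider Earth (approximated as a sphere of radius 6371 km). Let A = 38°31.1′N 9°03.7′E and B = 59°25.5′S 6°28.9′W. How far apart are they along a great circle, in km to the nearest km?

Let φ₁ = 0.6723 rad, φ₂ = -1.0372 rad, and Δλ = -0.2713 rad.
cos c = sin φ₁ sin φ₂ + cos φ₁ cos φ₂ cos Δλ = (0.6228)(-0.8610) + (0.7824)(0.5087)(0.9634) = -0.15275,
so c = arccos(-0.15275) = 1.72415 rad.
Distance = R·c = 6371 × 1.7241 ≈ 10985 km.

10985 km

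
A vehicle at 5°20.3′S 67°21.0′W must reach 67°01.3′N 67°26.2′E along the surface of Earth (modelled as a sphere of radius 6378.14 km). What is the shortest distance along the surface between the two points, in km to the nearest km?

Let φ₁ = -0.0932 rad, φ₂ = 1.1697 rad, and Δλ = 2.3525 rad.
Haversine: a = sin²(Δφ/2) + cos φ₁ cos φ₂ sin²(Δλ/2) = 0.3485 + (0.9957)(0.3904)(0.8522) = 0.67974.
Central angle c = 2·arcsin(√a) = 1.93850 rad.
Distance = R·c = 6378.14 × 1.9385 ≈ 12364 km.

12364 km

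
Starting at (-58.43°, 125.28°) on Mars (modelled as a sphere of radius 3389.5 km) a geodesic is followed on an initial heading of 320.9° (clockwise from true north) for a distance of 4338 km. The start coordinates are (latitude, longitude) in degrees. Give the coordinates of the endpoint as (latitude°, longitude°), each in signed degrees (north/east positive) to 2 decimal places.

Angular distance δ = d/R = 4338/3389.5 = 1.27983 rad; initial bearing θ = 5.6008 rad.
sin φ₂ = sin φ₁ cos δ + cos φ₁ sin δ cos θ = (-0.8520)(0.2869) + (0.5235)(0.9580)(0.7760) = 0.1448, so φ₂ = 8.33°.
Δλ = atan2(sin θ sin δ cos φ₁, cos δ − sin φ₁ sin φ₂) = atan2(-0.3163, 0.4102) = -37.633°.
λ₂ = 125.280° − 37.633° = 87.65°.

8.33°, 87.65°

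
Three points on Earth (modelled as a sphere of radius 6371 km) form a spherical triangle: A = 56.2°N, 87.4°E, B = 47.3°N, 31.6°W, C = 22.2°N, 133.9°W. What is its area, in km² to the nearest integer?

Side lengths (central angles): a = 1.4264, b = 1.6438, c = 1.1287 rad; semiperimeter s = 2.0995.
By l'Huilier's theorem, tan(E/4) = √[tan(s/2) tan((s−a)/2) tan((s−b)/2) tan((s−c)/2)], giving spherical excess E = 1.0661 rad.
Area = E·R² = 1.0661 × (6371)² ≈ 43271981 km².

43271981 km²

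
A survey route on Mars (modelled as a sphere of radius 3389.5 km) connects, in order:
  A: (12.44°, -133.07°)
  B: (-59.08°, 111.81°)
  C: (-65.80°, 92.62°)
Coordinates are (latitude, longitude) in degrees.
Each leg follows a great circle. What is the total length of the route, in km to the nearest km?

Leg A→B: central angle 1.9799 rad, distance 6711.0 km.
Leg B→C: central angle 0.1930 rad, distance 654.3 km.
Total: 6711.0 + 654.3 ≈ 7365 km.

7365 km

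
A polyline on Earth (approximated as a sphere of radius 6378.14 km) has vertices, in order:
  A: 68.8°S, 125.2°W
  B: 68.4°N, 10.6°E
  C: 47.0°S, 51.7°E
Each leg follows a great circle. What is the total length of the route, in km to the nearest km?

Leg A→B: central angle 2.8661 rad, distance 18280.4 km.
Leg B→C: central angle 2.0838 rad, distance 13290.8 km.
Total: 18280.4 + 13290.8 ≈ 31571 km.

31571 km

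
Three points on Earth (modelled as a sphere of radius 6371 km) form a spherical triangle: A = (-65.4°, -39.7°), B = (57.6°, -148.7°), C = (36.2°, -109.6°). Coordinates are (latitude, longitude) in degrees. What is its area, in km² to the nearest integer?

Side lengths (central angles): a = 0.5841, b = 2.0060, c = 2.5687 rad; semiperimeter s = 2.5793.
By l'Huilier's theorem, tan(E/4) = √[tan(s/2) tan((s−a)/2) tan((s−b)/2) tan((s−c)/2)], giving spherical excess E = 0.3668 rad.
Area = E·R² = 0.3668 × (6371)² ≈ 14887116 km².

14887116 km²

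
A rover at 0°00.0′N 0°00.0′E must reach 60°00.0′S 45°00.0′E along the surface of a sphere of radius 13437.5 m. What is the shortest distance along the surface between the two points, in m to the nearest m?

16252 m

In radians: φ₁ = 0.0000, φ₂ = -1.0472, Δλ = 45.000° = 0.7854 rad.
Haversine: a = sin²(Δφ/2) + cos φ₁ cos φ₂ sin²(Δλ/2) = 0.2500 + (1.0000)(0.5000)(0.1464) = 0.32322.
Central angle c = 2·arcsin(√a) = 1.20943 rad.
Distance = R·c = 13437.5 × 1.2094 ≈ 16252 m.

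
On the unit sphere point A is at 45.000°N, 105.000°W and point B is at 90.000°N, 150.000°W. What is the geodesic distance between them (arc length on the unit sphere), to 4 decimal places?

0.7854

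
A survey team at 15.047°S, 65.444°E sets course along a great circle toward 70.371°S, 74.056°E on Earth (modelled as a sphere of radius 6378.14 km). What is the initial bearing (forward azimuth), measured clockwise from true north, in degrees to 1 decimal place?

176.5°

Δλ = 8.612° = 0.1503 rad.
y = sin Δλ · cos φ₂ = (0.1497)(0.3359) = 0.0503
x = cos φ₁ sin φ₂ − sin φ₁ cos φ₂ cos Δλ = (0.9657)(-0.9419) − (-0.2596)(0.3359)(0.9887) = -0.8234
θ = atan2(y, x) = 176.50°, so the bearing is 176.5°.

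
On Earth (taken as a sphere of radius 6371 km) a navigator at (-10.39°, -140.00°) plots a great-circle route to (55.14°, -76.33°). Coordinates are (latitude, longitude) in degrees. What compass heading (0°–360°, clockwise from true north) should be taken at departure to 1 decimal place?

31.0°

Δλ = 63.670° = 1.1113 rad.
y = sin Δλ · cos φ₂ = (0.8963)(0.5716) = 0.5123
x = cos φ₁ sin φ₂ − sin φ₁ cos φ₂ cos Δλ = (0.9836)(0.8206) − (-0.1803)(0.5716)(0.4435) = 0.8528
θ = atan2(y, x) = 30.99°, so the bearing is 31.0°.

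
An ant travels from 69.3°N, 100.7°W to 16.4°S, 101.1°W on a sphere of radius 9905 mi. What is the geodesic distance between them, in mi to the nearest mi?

14815 mi

In radians: φ₁ = 1.2095, φ₂ = -0.2862, Δλ = -0.400° = -0.0070 rad.
cos c = sin φ₁ sin φ₂ + cos φ₁ cos φ₂ cos Δλ = (0.9354)(-0.2823) + (0.3535)(0.9593)(1.0000) = 0.07497,
so c = arccos(0.07497) = 1.49576 rad.
Distance = R·c = 9905 × 1.4958 ≈ 14815 mi.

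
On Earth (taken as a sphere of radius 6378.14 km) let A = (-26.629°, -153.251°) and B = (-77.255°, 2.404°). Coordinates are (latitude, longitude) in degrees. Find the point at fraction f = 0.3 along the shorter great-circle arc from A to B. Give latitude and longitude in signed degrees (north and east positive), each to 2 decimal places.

-49.02°, -150.10°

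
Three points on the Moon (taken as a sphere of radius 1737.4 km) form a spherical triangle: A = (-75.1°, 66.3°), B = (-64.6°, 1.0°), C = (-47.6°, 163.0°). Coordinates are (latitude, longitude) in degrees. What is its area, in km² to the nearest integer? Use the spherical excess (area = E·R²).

287484 km²

Side lengths (central angles): a = 1.1680, b = 0.8046, c = 0.4051 rad; semiperimeter s = 1.1889.
By l'Huilier's theorem, tan(E/4) = √[tan(s/2) tan((s−a)/2) tan((s−b)/2) tan((s−c)/2)], giving spherical excess E = 0.0952 rad.
Area = E·R² = 0.0952 × (1737.4)² ≈ 287484 km².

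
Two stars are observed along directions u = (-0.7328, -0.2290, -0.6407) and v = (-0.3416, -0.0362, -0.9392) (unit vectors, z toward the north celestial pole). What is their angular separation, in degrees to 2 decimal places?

u·v = 0.8604; |u| = 1.0000, |v| = 1.0000.
cos θ = (u·v)/(|u||v|) = 0.8603, so θ = 30.64°.

30.64°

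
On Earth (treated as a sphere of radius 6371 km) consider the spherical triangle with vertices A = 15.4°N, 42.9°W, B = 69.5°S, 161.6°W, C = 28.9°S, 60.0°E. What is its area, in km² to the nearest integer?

85052347 km²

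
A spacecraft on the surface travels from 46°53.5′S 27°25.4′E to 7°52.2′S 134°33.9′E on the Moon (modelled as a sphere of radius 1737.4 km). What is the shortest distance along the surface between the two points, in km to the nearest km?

2902 km

Let φ₁ = -0.8184 rad, φ₂ = -0.1374 rad, and Δλ = 1.8700 rad.
cos c = sin φ₁ sin φ₂ + cos φ₁ cos φ₂ cos Δλ = (-0.7301)(-0.1369) + (0.6834)(0.9906)(-0.2947) = -0.09955,
so c = arccos(-0.09955) = 1.67052 rad.
Distance = R·c = 1737.4 × 1.6705 ≈ 2902 km.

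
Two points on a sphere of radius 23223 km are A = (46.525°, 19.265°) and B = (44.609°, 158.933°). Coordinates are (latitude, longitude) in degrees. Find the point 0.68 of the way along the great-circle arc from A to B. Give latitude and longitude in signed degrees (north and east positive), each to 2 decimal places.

65.69°, 130.01°

Central angle δ = 1.4342 rad. Interpolating on the sphere with fraction f = 0.68:
P = [sin((1−f)δ)·A + sin(fδ)·B] / sin δ = 0.4472·A + 0.8356·B in Cartesian coordinates,
giving P = (-0.2647, 0.3153, 0.9113), i.e. latitude 65.69°, longitude 130.01°.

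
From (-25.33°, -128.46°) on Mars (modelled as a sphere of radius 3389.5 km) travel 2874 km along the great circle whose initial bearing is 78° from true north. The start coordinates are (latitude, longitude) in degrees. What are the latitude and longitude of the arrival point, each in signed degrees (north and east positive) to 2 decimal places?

Angular distance δ = d/R = 2874/3389.5 = 0.84791 rad; initial bearing θ = 1.3614 rad.
sin φ₂ = sin φ₁ cos δ + cos φ₁ sin δ cos θ = (-0.4278)(0.6615) + (0.9039)(0.7499)(0.2079) = -0.1421, so φ₂ = -8.17°.
Δλ = atan2(sin θ sin δ cos φ₁, cos δ − sin φ₁ sin φ₂) = atan2(0.6630, 0.6008) = 47.820°.
λ₂ = -128.460° + 47.820° = -80.64°.

-8.17°, -80.64°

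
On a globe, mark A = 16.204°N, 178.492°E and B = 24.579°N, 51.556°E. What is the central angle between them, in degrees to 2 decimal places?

114.12°

Let φ₁ = 0.2828 rad, φ₂ = 0.4290 rad, and Δλ = -2.2155 rad.
Haversine: a = sin²(Δφ/2) + cos φ₁ cos φ₂ sin²(Δλ/2) = 0.0053 + (0.9603)(0.9094)(0.8005) = 0.70434.
Central angle c = 2·arcsin(√a) = 1.99181 rad.
So the angular separation is 114.12°.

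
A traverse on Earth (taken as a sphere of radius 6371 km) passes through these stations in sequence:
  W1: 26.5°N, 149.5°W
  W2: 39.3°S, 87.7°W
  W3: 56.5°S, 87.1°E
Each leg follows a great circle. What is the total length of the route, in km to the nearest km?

19074 km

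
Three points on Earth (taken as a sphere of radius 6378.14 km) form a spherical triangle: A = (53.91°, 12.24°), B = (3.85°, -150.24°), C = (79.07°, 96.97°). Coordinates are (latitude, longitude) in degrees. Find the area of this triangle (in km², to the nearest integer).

Side lengths (central angles): a = 1.5782, b = 0.6373, c = 2.1016 rad; semiperimeter s = 2.1585.
By l'Huilier's theorem, tan(E/4) = √[tan(s/2) tan((s−a)/2) tan((s−b)/2) tan((s−c)/2)], giving spherical excess E = 0.4894 rad.
Area = E·R² = 0.4894 × (6378.14)² ≈ 19907696 km².

19907696 km²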